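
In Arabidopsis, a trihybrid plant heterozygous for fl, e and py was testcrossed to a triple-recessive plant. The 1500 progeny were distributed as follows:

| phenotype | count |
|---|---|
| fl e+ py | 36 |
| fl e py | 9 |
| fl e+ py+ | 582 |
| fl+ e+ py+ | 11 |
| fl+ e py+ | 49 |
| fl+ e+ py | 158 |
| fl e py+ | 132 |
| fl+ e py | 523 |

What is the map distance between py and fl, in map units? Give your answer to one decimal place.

The two most frequent reciprocal classes, fl+ e py and fl e+ py+, are the parental types, so the F1 was fl+ e py / fl e+ py+.
The two rarest classes, fl e py and fl+ e+ py+, are the double crossovers. Comparing them with the parentals, only the fl allele has switched, so fl is the middle locus and the order is py – fl – e.
Crossovers in the py–fl interval produce the single-crossover classes fl+ e py+ and fl e+ py (49 + 36 = 85) plus the double crossovers (20).
RF(py–fl) = (85 + 20) / 1500 = 105/1500 = 0.0700 → 7.0 map units.

7.0 map units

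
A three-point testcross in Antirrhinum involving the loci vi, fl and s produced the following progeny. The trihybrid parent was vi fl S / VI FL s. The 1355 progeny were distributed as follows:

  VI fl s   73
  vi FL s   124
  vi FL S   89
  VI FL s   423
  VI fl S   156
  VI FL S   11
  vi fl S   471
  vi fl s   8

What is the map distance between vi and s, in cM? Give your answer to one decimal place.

22.1 cM

The two rarest classes, vi fl s and VI FL S, are the double crossovers. Comparing them with the parentals, only the s allele has switched, so s is the middle locus and the order is vi – s – fl.
Crossovers in the vi–s interval produce the single-crossover classes VI fl S and vi FL s (156 + 124 = 280) plus the double crossovers (19).
RF(vi–s) = (280 + 19) / 1355 = 299/1355 = 0.2207 → 22.1 cM.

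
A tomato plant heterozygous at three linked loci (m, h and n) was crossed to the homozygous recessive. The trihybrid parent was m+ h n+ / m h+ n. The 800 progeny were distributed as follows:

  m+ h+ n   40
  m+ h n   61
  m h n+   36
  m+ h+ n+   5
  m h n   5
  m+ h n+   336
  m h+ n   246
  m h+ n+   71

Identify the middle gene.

The two rarest classes, m+ h+ n+ and m h n, are the double crossovers. Comparing them with the parentals, only the h allele has switched, so h is the middle locus and the order is n – h – m.

h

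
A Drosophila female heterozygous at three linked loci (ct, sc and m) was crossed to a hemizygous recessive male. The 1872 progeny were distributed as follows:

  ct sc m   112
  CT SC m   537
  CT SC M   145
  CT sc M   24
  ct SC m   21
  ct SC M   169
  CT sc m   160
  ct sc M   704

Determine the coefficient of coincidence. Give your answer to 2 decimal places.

The two most frequent reciprocal classes, CT SC m and ct sc M, are the parental types, so the F1 was CT SC m / ct sc M.
The two rarest classes, ct SC m and CT sc M, are the double crossovers. Comparing them with the parentals, only the ct allele has switched, so ct is the middle locus and the order is m – ct – sc.
m–ct: (257 + 45)/1872 = 0.1613; ct–sc: (329 + 45)/1872 = 0.1998.
Expected DCO frequency = 0.1613 × 0.1998 ≈ 0.03223; observed = 45/1872 ≈ 0.02404.
Coefficient of coincidence = 0.02404/0.03223 ≈ 0.75.

0.75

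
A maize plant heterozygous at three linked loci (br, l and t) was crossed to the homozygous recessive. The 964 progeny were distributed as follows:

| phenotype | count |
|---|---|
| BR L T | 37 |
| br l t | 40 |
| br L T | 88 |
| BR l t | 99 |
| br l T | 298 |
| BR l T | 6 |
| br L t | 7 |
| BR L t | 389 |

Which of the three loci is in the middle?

br

The two most frequent reciprocal classes, br l T and BR L t, are the parental types, so the F1 was br l T / BR L t.
The two rarest classes, BR l T and br L t, are the double crossovers. Comparing them with the parentals, only the br allele has switched, so br is the middle locus and the order is t – br – l.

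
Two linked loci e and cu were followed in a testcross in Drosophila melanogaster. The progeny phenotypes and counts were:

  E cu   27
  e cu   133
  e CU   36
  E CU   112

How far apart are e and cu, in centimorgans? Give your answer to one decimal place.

The two most frequent classes, E CU (112) and e cu (133), are the parental types, so the F1 was E CU / e cu.
The recombinant classes are E cu and e CU: 27 + 36 = 63.
Recombination frequency = 63/308 = 0.2045 ≈ 20.5%, i.e. 20.5 centimorgans.

20.5 centimorgans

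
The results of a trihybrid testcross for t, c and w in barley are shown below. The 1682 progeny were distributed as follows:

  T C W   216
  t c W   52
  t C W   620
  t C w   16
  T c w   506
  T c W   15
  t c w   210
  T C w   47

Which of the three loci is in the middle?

The two most frequent reciprocal classes, t C W and T c w, are the parental types, so the F1 was t C W / T c w.
The two rarest classes, t C w and T c W, are the double crossovers. Comparing them with the parentals, only the w allele has switched, so w is the middle locus and the order is t – w – c.

w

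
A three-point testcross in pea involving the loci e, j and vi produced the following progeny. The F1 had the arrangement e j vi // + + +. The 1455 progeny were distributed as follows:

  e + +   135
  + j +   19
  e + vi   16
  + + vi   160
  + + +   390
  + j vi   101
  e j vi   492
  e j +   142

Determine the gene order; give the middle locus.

j

The two rarest classes, e + vi and + j +, are the double crossovers. Comparing them with the parentals, only the j allele has switched, so j is the middle locus and the order is vi – j – e.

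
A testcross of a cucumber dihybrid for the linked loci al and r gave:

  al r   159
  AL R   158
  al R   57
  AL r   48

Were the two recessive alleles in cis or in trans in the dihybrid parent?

cis

The two most frequent classes are AL R (158) and al r (159); these are the parental (non-recombinant) types.
So the F1 carried AL R on one chromosome and al r on the other — the recessive alleles are on the same chromosome (cis / coupling).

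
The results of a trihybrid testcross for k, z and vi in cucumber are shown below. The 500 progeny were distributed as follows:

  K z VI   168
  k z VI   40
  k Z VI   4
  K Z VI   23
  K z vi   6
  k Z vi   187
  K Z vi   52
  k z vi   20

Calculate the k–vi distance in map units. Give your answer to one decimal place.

20.4 map units

The two most frequent reciprocal classes, K z VI and k Z vi, are the parental types, so the F1 was K z VI / k Z vi.
The two rarest classes, K z vi and k Z VI, are the double crossovers. Comparing them with the parentals, only the vi allele has switched, so vi is the middle locus and the order is k – vi – z.
Crossovers in the k–vi interval produce the single-crossover classes k z VI and K Z vi (40 + 52 = 92) plus the double crossovers (10).
RF(k–vi) = (92 + 10) / 500 = 102/500 = 0.2040 → 20.4 map units.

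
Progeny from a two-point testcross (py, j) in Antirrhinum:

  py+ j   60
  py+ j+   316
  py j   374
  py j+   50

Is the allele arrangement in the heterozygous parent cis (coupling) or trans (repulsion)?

The two most frequent classes are py+ j+ (316) and py j (374); these are the parental (non-recombinant) types.
So the F1 carried py+ j+ on one chromosome and py j on the other — the recessive alleles are on the same chromosome (cis / coupling).

cis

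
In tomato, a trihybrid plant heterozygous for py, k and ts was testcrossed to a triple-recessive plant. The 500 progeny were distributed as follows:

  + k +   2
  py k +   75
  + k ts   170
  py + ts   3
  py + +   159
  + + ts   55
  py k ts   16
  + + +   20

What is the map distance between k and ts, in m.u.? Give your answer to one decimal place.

27.0 m.u.

The two most frequent reciprocal classes, py + + and + k ts, are the parental types, so the F1 was py + + / + k ts.
The two rarest classes, py + ts and + k +, are the double crossovers. Comparing them with the parentals, only the ts allele has switched, so ts is the middle locus and the order is py – ts – k.
Crossovers in the ts–k interval produce the single-crossover classes py k + and + + ts (75 + 55 = 130) plus the double crossovers (5).
RF(ts–k) = (130 + 5) / 500 = 135/500 = 0.2700 → 27.0 m.u.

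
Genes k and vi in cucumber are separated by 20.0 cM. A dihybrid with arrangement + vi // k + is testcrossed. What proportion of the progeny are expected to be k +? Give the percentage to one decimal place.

A map distance of 20.0 cM corresponds to a recombination frequency of 0.200.
The F1 is + vi / k +, so k + is a parental gamete class with expected frequency (1 − r)/2 = 0.800/2 = 0.4000.
That is 0.4000 = 40.0% of the progeny.

40.0%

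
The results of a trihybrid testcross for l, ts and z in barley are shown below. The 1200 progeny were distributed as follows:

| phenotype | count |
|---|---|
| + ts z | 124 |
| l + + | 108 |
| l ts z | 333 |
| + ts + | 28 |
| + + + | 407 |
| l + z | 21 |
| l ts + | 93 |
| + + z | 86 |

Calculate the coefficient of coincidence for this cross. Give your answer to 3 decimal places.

0.918

The two most frequent reciprocal classes, + + + and l ts z, are the parental types, so the F1 was + + + / l ts z.
The two rarest classes, + ts + and l + z, are the double crossovers. Comparing them with the parentals, only the ts allele has switched, so ts is the middle locus and the order is l – ts – z.
l–ts: (232 + 49)/1200 = 0.2342; ts–z: (179 + 49)/1200 = 0.1900.
Expected DCO frequency = 0.2342 × 0.1900 ≈ 0.04450; observed = 49/1200 ≈ 0.04083.
Coefficient of coincidence = 0.04083/0.04450 ≈ 0.918.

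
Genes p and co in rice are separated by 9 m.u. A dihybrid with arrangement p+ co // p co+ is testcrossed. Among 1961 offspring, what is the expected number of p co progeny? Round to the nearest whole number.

A map distance of 9 m.u. corresponds to a recombination frequency of 0.090.
The F1 is p+ co / p co+, so p co is a recombinant gamete class with expected frequency r/2 = 0.090/2 = 0.0450.
Expected number = 0.0450 × 1961 = 88.24 ≈ 88.

88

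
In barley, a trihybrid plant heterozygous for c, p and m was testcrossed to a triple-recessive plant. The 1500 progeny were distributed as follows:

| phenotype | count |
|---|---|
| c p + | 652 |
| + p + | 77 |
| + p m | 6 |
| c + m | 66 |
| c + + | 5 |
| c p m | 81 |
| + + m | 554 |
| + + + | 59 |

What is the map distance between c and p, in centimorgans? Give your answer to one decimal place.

10.3 centimorgans

The two most frequent reciprocal classes, c p + and + + m, are the parental types, so the F1 was c p + / + + m.
The two rarest classes, c + + and + p m, are the double crossovers. Comparing them with the parentals, only the p allele has switched, so p is the middle locus and the order is m – p – c.
Crossovers in the p–c interval produce the single-crossover classes + p + and c + m (77 + 66 = 143) plus the double crossovers (11).
RF(p–c) = (143 + 11) / 1500 = 154/1500 = 0.1027 → 10.3 centimorgans.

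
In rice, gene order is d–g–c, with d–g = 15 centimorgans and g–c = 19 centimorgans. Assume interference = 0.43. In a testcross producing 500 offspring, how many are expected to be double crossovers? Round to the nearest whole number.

Map distances give recombination frequencies of 0.150 and 0.190 for the two intervals.
With interference 0.43 (so coincidence = 0.57), expected double-crossover frequency = 0.150 × 0.190 × 0.57 = 0.01624.
Expected number = 0.01624 × 500 = 8.12 ≈ 8.

8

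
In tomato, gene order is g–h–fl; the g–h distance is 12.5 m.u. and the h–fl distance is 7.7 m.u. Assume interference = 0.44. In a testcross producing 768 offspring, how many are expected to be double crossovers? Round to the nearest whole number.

Map distances give recombination frequencies of 0.125 and 0.077 for the two intervals.
With interference 0.44 (so coincidence = 0.56), expected double-crossover frequency = 0.125 × 0.077 × 0.56 = 0.00539.
Expected number = 0.00539 × 768 = 4.14 ≈ 4.

4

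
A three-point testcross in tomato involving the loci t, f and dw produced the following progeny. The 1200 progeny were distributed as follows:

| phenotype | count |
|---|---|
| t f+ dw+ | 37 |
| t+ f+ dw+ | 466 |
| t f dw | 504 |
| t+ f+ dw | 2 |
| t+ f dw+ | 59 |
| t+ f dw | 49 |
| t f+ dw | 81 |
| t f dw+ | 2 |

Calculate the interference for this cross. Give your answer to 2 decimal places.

0.63

The two most frequent reciprocal classes, t f dw and t+ f+ dw+, are the parental types, so the F1 was t f dw / t+ f+ dw+.
The two rarest classes, t f dw+ and t+ f+ dw, are the double crossovers. Comparing them with the parentals, only the dw allele has switched, so dw is the middle locus and the order is t – dw – f.
t–dw: (86 + 4)/1200 = 0.0750; dw–f: (140 + 4)/1200 = 0.1200.
Expected DCO frequency = 0.0750 × 0.1200 ≈ 0.00900; observed = 4/1200 ≈ 0.00333.
Coefficient of coincidence = 0.00333/0.00900 ≈ 0.37; interference = 1 − 0.37 = 0.63.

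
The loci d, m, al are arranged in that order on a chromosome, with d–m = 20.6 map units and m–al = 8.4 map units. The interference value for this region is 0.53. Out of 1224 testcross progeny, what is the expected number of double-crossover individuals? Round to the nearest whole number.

Map distances give recombination frequencies of 0.206 and 0.084 for the two intervals.
With interference 0.53 (so coincidence = 0.47), expected double-crossover frequency = 0.206 × 0.084 × 0.47 = 0.00813.
Expected number = 0.00813 × 1224 = 9.95 ≈ 10.

10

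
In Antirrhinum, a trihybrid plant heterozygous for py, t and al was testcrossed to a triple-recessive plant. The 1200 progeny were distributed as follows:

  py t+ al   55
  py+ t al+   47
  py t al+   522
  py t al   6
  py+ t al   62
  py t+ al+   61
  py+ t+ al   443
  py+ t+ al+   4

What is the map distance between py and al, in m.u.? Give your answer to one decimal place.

9.3 m.u.

The two most frequent reciprocal classes, py t al+ and py+ t+ al, are the parental types, so the F1 was py t al+ / py+ t+ al.
The two rarest classes, py t al and py+ t+ al+, are the double crossovers. Comparing them with the parentals, only the al allele has switched, so al is the middle locus and the order is t – al – py.
Crossovers in the al–py interval produce the single-crossover classes py+ t al+ and py t+ al (47 + 55 = 102) plus the double crossovers (10).
RF(al–py) = (102 + 10) / 1200 = 112/1200 = 0.0933 → 9.3 m.u.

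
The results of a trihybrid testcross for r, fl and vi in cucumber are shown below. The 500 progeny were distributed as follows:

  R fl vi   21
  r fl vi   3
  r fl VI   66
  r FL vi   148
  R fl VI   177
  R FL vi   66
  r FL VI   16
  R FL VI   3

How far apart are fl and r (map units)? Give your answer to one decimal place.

The two most frequent reciprocal classes, r FL vi and R fl VI, are the parental types, so the F1 was r FL vi / R fl VI.
The two rarest classes, r fl vi and R FL VI, are the double crossovers. Comparing them with the parentals, only the fl allele has switched, so fl is the middle locus and the order is r – fl – vi.
Crossovers in the r–fl interval produce the single-crossover classes R FL vi and r fl VI (66 + 66 = 132) plus the double crossovers (6).
RF(r–fl) = (132 + 6) / 500 = 138/500 = 0.2760 → 27.6 map units.

27.6 map units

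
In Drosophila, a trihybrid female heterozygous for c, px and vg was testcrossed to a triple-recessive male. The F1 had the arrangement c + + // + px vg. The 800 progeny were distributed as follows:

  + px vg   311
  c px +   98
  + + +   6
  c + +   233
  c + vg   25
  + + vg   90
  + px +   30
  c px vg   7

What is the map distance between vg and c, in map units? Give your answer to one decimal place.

The two rarest classes, + + + and c px vg, are the double crossovers. Comparing them with the parentals, only the c allele has switched, so c is the middle locus and the order is px – c – vg.
Crossovers in the c–vg interval produce the single-crossover classes c + vg and + px + (25 + 30 = 55) plus the double crossovers (13).
RF(c–vg) = (55 + 13) / 800 = 68/800 = 0.0850 → 8.5 map units.

8.5 map units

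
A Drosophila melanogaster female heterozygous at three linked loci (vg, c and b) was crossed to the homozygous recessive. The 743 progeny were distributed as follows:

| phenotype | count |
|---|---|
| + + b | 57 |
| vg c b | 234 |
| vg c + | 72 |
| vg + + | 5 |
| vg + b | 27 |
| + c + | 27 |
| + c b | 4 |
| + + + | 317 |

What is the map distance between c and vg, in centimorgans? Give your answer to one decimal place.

8.5 centimorgans

The two most frequent reciprocal classes, vg c b and + + +, are the parental types, so the F1 was vg c b / + + +.
The two rarest classes, + c b and vg + +, are the double crossovers. Comparing them with the parentals, only the vg allele has switched, so vg is the middle locus and the order is b – vg – c.
Crossovers in the vg–c interval produce the single-crossover classes vg + b and + c + (27 + 27 = 54) plus the double crossovers (9).
RF(vg–c) = (54 + 9) / 743 = 63/743 = 0.0848 → 8.5 centimorgans.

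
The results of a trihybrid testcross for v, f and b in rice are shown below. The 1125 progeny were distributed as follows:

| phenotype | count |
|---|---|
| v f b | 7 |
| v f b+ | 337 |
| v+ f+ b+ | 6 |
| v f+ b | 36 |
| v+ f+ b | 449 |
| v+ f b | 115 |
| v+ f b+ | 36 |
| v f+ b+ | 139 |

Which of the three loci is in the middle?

b

The two most frequent reciprocal classes, v f b+ and v+ f+ b, are the parental types, so the F1 was v f b+ / v+ f+ b.
The two rarest classes, v f b and v+ f+ b+, are the double crossovers. Comparing them with the parentals, only the b allele has switched, so b is the middle locus and the order is v – b – f.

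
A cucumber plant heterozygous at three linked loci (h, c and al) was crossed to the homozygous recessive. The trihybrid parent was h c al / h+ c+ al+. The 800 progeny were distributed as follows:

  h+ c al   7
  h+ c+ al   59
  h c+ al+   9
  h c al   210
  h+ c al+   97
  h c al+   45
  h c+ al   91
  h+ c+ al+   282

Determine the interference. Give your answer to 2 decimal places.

0.48

The two rarest classes, h+ c al and h c+ al+, are the double crossovers. Comparing them with the parentals, only the h allele has switched, so h is the middle locus and the order is al – h – c.
al–h: (104 + 16)/800 = 0.1500; h–c: (188 + 16)/800 = 0.2550.
Expected DCO frequency = 0.1500 × 0.2550 ≈ 0.03825; observed = 16/800 ≈ 0.02000.
Coefficient of coincidence = 0.02000/0.03825 ≈ 0.52; interference = 1 − 0.52 = 0.48.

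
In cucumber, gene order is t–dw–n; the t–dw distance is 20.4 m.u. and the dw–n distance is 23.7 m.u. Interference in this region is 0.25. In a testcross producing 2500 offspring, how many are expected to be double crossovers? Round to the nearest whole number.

Map distances give recombination frequencies of 0.204 and 0.237 for the two intervals.
With interference 0.25 (so coincidence = 0.75), expected double-crossover frequency = 0.204 × 0.237 × 0.75 = 0.03626.
Expected number = 0.03626 × 2500 = 90.65 ≈ 91.

91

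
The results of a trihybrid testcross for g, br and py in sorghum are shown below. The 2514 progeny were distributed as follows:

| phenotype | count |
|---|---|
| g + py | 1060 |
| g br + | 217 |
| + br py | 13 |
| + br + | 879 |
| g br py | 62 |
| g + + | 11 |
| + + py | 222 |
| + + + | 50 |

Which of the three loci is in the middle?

py

The two most frequent reciprocal classes, + br + and g + py, are the parental types, so the F1 was + br + / g + py.
The two rarest classes, + br py and g + +, are the double crossovers. Comparing them with the parentals, only the py allele has switched, so py is the middle locus and the order is br – py – g.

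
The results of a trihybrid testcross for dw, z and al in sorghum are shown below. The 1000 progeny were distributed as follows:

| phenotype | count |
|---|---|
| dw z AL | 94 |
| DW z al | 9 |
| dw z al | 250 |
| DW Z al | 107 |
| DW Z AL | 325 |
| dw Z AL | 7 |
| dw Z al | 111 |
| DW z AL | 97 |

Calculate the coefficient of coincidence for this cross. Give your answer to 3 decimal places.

The two most frequent reciprocal classes, DW Z AL and dw z al, are the parental types, so the F1 was DW Z AL / dw z al.
The two rarest classes, dw Z AL and DW z al, are the double crossovers. Comparing them with the parentals, only the dw allele has switched, so dw is the middle locus and the order is al – dw – z.
al–dw: (201 + 16)/1000 = 0.2170; dw–z: (208 + 16)/1000 = 0.2240.
Expected DCO frequency = 0.2170 × 0.2240 ≈ 0.04861; observed = 16/1000 ≈ 0.01600.
Coefficient of coincidence = 0.01600/0.04861 ≈ 0.329.

0.329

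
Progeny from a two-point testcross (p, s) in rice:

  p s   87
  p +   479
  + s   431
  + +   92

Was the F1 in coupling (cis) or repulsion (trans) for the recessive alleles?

trans

The two most frequent classes are + s (431) and p + (479); these are the parental (non-recombinant) types.
So the F1 carried + s on one chromosome and p + on the other — the recessive alleles are on opposite chromosomes (trans / repulsion).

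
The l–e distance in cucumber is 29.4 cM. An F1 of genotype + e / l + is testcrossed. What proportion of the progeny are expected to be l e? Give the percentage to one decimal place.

14.7%

A map distance of 29.4 cM corresponds to a recombination frequency of 0.294.
The F1 is + e / l +, so l e is a recombinant gamete class with expected frequency r/2 = 0.294/2 = 0.1470.
That is 0.1470 = 14.7% of the progeny.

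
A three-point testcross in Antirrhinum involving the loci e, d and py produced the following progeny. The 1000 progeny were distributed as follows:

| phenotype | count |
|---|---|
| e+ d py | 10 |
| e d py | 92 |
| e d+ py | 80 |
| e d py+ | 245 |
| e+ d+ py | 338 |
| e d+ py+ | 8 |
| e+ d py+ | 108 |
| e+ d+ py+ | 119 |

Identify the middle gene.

d

The two most frequent reciprocal classes, e+ d+ py and e d py+, are the parental types, so the F1 was e+ d+ py / e d py+.
The two rarest classes, e+ d py and e d+ py+, are the double crossovers. Comparing them with the parentals, only the d allele has switched, so d is the middle locus and the order is py – d – e.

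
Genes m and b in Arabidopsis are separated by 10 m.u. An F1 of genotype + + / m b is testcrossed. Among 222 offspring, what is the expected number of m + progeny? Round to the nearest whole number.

A map distance of 10 m.u. corresponds to a recombination frequency of 0.100.
The F1 is + + / m b, so m + is a recombinant gamete class with expected frequency r/2 = 0.100/2 = 0.0500.
Expected number = 0.0500 × 222 = 11.10 ≈ 11.

11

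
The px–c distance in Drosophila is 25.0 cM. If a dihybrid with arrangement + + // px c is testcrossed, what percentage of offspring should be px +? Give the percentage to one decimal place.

12.5%

A map distance of 25.0 cM corresponds to a recombination frequency of 0.250.
The F1 is + + / px c, so px + is a recombinant gamete class with expected frequency r/2 = 0.250/2 = 0.1250.
That is 0.1250 = 12.5% of the progeny.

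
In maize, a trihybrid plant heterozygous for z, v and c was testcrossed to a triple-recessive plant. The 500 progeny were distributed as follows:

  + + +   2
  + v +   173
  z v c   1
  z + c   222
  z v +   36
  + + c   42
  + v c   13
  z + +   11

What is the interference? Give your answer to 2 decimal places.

0.31

The two most frequent reciprocal classes, + v + and z + c, are the parental types, so the F1 was + v + / z + c.
The two rarest classes, + + + and z v c, are the double crossovers. Comparing them with the parentals, only the v allele has switched, so v is the middle locus and the order is z – v – c.
z–v: (78 + 3)/500 = 0.1620; v–c: (24 + 3)/500 = 0.0540.
Expected DCO frequency = 0.1620 × 0.0540 ≈ 0.00875; observed = 3/500 ≈ 0.00600.
Coefficient of coincidence = 0.00600/0.00875 ≈ 0.69; interference = 1 − 0.69 = 0.31.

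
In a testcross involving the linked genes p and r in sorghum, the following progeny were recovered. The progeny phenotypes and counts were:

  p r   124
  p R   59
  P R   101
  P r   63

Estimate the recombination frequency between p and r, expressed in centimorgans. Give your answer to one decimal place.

The two most frequent classes, P R (101) and p r (124), are the parental types, so the F1 was P R / p r.
The recombinant classes are P r and p R: 63 + 59 = 122.
Recombination frequency = 122/347 = 0.3516 ≈ 35.2%, i.e. 35.2 centimorgans.

35.2 centimorgans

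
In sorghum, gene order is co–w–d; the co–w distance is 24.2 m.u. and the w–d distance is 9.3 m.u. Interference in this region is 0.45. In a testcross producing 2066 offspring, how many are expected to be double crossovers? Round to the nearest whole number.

Map distances give recombination frequencies of 0.242 and 0.093 for the two intervals.
With interference 0.45 (so coincidence = 0.55), expected double-crossover frequency = 0.242 × 0.093 × 0.55 = 0.01238.
Expected number = 0.01238 × 2066 = 25.57 ≈ 26.

26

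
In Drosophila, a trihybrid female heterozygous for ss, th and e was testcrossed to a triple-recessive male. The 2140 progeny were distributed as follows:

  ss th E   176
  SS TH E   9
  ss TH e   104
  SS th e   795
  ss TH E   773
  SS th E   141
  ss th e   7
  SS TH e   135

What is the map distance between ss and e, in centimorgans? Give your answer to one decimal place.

The two most frequent reciprocal classes, SS th e and ss TH E, are the parental types, so the F1 was SS th e / ss TH E.
The two rarest classes, ss th e and SS TH E, are the double crossovers. Comparing them with the parentals, only the ss allele has switched, so ss is the middle locus and the order is e – ss – th.
Crossovers in the e–ss interval produce the single-crossover classes SS th E and ss TH e (141 + 104 = 245) plus the double crossovers (16).
RF(e–ss) = (245 + 16) / 2140 = 261/2140 = 0.1220 → 12.2 centimorgans.

12.2 centimorgans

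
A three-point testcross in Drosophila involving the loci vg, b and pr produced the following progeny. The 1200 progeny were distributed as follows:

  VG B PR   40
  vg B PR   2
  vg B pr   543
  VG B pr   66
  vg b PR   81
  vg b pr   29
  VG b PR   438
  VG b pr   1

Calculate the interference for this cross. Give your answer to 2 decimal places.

0.67

The two most frequent reciprocal classes, VG b PR and vg B pr, are the parental types, so the F1 was VG b PR / vg B pr.
The two rarest classes, VG b pr and vg B PR, are the double crossovers. Comparing them with the parentals, only the pr allele has switched, so pr is the middle locus and the order is vg – pr – b.
vg–pr: (147 + 3)/1200 = 0.1250; pr–b: (69 + 3)/1200 = 0.0600.
Expected DCO frequency = 0.1250 × 0.0600 ≈ 0.00750; observed = 3/1200 ≈ 0.00250.
Coefficient of coincidence = 0.00250/0.00750 ≈ 0.33; interference = 1 − 0.33 = 0.67.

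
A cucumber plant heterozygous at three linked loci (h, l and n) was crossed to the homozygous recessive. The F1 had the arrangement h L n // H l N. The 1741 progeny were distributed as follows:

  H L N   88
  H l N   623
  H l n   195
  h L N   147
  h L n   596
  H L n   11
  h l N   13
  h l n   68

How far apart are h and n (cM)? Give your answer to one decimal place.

21.0 cM

The two rarest classes, H L n and h l N, are the double crossovers. Comparing them with the parentals, only the h allele has switched, so h is the middle locus and the order is l – h – n.
Crossovers in the h–n interval produce the single-crossover classes h L N and H l n (147 + 195 = 342) plus the double crossovers (24).
RF(h–n) = (342 + 24) / 1741 = 366/1741 = 0.2102 → 21.0 cM.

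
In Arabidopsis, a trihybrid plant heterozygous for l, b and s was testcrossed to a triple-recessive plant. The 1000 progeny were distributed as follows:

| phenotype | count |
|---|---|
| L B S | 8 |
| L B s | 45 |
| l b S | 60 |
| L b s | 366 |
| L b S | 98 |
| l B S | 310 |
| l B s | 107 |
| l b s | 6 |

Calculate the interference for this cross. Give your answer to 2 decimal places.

0.46

The two most frequent reciprocal classes, l B S and L b s, are the parental types, so the F1 was l B S / L b s.
The two rarest classes, L B S and l b s, are the double crossovers. Comparing them with the parentals, only the l allele has switched, so l is the middle locus and the order is b – l – s.
b–l: (105 + 14)/1000 = 0.1190; l–s: (205 + 14)/1000 = 0.2190.
Expected DCO frequency = 0.1190 × 0.2190 ≈ 0.02606; observed = 14/1000 ≈ 0.01400.
Coefficient of coincidence = 0.01400/0.02606 ≈ 0.54; interference = 1 − 0.54 = 0.46.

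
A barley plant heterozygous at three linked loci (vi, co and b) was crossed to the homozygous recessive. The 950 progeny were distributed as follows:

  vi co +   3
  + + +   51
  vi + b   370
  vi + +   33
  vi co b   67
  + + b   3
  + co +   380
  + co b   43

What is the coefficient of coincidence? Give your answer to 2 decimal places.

The two most frequent reciprocal classes, + co + and vi + b, are the parental types, so the F1 was + co + / vi + b.
The two rarest classes, vi co + and + + b, are the double crossovers. Comparing them with the parentals, only the vi allele has switched, so vi is the middle locus and the order is co – vi – b.
co–vi: (118 + 6)/950 = 0.1305; vi–b: (76 + 6)/950 = 0.0863.
Expected DCO frequency = 0.1305 × 0.0863 ≈ 0.01126; observed = 6/950 ≈ 0.00632.
Coefficient of coincidence = 0.00632/0.01126 ≈ 0.56.

0.56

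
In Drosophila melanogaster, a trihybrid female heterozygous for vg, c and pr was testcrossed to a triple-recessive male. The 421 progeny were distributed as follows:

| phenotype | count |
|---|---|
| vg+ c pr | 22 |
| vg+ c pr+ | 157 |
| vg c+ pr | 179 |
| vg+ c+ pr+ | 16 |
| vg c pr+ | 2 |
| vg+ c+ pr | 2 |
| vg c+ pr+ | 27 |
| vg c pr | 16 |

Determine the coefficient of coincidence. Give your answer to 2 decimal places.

The two most frequent reciprocal classes, vg+ c pr+ and vg c+ pr, are the parental types, so the F1 was vg+ c pr+ / vg c+ pr.
The two rarest classes, vg c pr+ and vg+ c+ pr, are the double crossovers. Comparing them with the parentals, only the vg allele has switched, so vg is the middle locus and the order is pr – vg – c.
pr–vg: (49 + 4)/421 = 0.1259; vg–c: (32 + 4)/421 = 0.0855.
Expected DCO frequency = 0.1259 × 0.0855 ≈ 0.01076; observed = 4/421 ≈ 0.00950.
Coefficient of coincidence = 0.00950/0.01076 ≈ 0.88.

0.88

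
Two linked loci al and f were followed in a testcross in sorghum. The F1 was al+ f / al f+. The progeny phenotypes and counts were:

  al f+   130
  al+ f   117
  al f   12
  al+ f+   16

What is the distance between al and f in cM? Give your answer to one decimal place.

10.2 cM

The recombinant classes are al+ f+ and al f: 16 + 12 = 28.
Recombination frequency = 28/275 = 0.1018 ≈ 10.2%, i.e. 10.2 cM.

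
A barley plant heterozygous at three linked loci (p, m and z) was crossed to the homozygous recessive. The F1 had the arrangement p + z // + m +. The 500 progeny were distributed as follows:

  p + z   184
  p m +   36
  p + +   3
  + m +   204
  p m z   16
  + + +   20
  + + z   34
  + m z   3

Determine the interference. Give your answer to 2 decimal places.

0.06

The two rarest classes, p + + and + m z, are the double crossovers. Comparing them with the parentals, only the z allele has switched, so z is the middle locus and the order is p – z – m.
p–z: (70 + 6)/500 = 0.1520; z–m: (36 + 6)/500 = 0.0840.
Expected DCO frequency = 0.1520 × 0.0840 ≈ 0.01277; observed = 6/500 ≈ 0.01200.
Coefficient of coincidence = 0.01200/0.01277 ≈ 0.94; interference = 1 − 0.94 = 0.06.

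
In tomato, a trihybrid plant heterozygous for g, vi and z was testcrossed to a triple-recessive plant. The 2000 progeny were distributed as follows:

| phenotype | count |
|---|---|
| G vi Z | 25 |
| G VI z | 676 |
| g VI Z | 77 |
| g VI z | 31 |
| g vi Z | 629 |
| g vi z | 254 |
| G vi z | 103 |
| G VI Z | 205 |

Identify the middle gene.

The two most frequent reciprocal classes, g vi Z and G VI z, are the parental types, so the F1 was g vi Z / G VI z.
The two rarest classes, G vi Z and g VI z, are the double crossovers. Comparing them with the parentals, only the g allele has switched, so g is the middle locus and the order is z – g – vi.

g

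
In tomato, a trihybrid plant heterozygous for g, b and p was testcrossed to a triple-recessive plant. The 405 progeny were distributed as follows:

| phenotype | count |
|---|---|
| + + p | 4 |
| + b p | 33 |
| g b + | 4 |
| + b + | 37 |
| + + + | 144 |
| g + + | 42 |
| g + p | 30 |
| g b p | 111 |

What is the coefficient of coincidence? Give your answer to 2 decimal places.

The two most frequent reciprocal classes, g b p and + + +, are the parental types, so the F1 was g b p / + + +.
The two rarest classes, g b + and + + p, are the double crossovers. Comparing them with the parentals, only the p allele has switched, so p is the middle locus and the order is b – p – g.
b–p: (67 + 8)/405 = 0.1852; p–g: (75 + 8)/405 = 0.2049.
Expected DCO frequency = 0.1852 × 0.2049 ≈ 0.03795; observed = 8/405 ≈ 0.01975.
Coefficient of coincidence = 0.01975/0.03795 ≈ 0.52.

0.52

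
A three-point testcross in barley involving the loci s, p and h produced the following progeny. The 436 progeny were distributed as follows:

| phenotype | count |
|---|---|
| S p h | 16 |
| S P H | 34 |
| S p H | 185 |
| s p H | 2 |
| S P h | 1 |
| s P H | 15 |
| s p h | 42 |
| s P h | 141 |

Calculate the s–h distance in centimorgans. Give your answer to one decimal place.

7.8 centimorgans

The two most frequent reciprocal classes, S p H and s P h, are the parental types, so the F1 was S p H / s P h.
The two rarest classes, s p H and S P h, are the double crossovers. Comparing them with the parentals, only the s allele has switched, so s is the middle locus and the order is h – s – p.
Crossovers in the h–s interval produce the single-crossover classes S p h and s P H (16 + 15 = 31) plus the double crossovers (3).
RF(h–s) = (31 + 3) / 436 = 34/436 = 0.0780 → 7.8 centimorgans.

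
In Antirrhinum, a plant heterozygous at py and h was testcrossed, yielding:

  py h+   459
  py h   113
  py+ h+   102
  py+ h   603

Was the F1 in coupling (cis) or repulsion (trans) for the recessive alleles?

trans

The two most frequent classes are py+ h (603) and py h+ (459); these are the parental (non-recombinant) types.
So the F1 carried py+ h on one chromosome and py h+ on the other — the recessive alleles are on opposite chromosomes (trans / repulsion).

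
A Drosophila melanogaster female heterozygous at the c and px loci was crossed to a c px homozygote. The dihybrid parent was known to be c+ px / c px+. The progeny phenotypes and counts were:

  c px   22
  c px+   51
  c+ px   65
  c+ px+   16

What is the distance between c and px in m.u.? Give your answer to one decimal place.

24.7 m.u.

The recombinant classes are c+ px+ and c px: 16 + 22 = 38.
Recombination frequency = 38/154 = 0.2468 ≈ 24.7%, i.e. 24.7 m.u.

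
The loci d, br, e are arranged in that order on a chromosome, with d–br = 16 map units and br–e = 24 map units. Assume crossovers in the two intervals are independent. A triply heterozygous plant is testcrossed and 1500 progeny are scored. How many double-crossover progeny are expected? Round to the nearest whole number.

Map distances give recombination frequencies of 0.160 and 0.240 for the two intervals.
With no interference, expected double-crossover frequency = 0.160 × 0.240 = 0.03840.
Expected number = 0.03840 × 1500 = 57.60 ≈ 58.

58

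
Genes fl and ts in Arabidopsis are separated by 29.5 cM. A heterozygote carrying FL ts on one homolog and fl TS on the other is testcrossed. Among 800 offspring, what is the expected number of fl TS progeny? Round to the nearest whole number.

A map distance of 29.5 cM corresponds to a recombination frequency of 0.295.
The F1 is FL ts / fl TS, so fl TS is a parental gamete class with expected frequency (1 − r)/2 = 0.705/2 = 0.3525.
Expected number = 0.3525 × 800 = 282.00 ≈ 282.

282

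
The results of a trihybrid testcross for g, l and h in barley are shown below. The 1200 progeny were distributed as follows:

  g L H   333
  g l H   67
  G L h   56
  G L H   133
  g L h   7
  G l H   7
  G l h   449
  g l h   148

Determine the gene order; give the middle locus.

h

The two most frequent reciprocal classes, G l h and g L H, are the parental types, so the F1 was G l h / g L H.
The two rarest classes, G l H and g L h, are the double crossovers. Comparing them with the parentals, only the h allele has switched, so h is the middle locus and the order is l – h – g.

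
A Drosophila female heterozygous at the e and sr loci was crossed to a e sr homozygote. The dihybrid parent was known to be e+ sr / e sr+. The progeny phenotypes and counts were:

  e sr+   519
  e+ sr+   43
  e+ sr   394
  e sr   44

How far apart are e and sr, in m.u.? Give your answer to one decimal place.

The recombinant classes are e+ sr+ and e sr: 43 + 44 = 87.
Recombination frequency = 87/1000 = 0.0870 ≈ 8.7%, i.e. 8.7 m.u.

8.7 m.u.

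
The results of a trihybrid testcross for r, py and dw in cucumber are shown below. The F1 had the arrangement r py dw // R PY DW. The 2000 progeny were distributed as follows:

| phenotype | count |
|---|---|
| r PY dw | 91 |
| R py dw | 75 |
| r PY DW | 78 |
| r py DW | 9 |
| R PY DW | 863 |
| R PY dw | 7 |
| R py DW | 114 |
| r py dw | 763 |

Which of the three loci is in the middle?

dw

The two rarest classes, r py DW and R PY dw, are the double crossovers. Comparing them with the parentals, only the dw allele has switched, so dw is the middle locus and the order is r – dw – py.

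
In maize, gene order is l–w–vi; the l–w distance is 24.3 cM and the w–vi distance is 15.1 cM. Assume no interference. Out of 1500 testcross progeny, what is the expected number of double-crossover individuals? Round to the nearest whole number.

Map distances give recombination frequencies of 0.243 and 0.151 for the two intervals.
With no interference, expected double-crossover frequency = 0.243 × 0.151 = 0.03669.
Expected number = 0.03669 × 1500 = 55.04 ≈ 55.

55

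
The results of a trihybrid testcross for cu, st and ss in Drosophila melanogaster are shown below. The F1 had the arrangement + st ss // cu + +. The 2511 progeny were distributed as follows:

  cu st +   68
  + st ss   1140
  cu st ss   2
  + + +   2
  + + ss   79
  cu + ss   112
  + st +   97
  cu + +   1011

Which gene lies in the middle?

The two rarest classes, cu st ss and + + +, are the double crossovers. Comparing them with the parentals, only the cu allele has switched, so cu is the middle locus and the order is st – cu – ss.

cu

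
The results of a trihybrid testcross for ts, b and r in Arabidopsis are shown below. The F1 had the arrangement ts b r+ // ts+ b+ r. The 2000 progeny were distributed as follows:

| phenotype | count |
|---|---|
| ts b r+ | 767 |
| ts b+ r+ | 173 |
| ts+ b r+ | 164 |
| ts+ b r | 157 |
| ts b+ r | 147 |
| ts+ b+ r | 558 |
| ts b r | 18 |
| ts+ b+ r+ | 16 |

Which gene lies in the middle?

r

The two rarest classes, ts b r and ts+ b+ r+, are the double crossovers. Comparing them with the parentals, only the r allele has switched, so r is the middle locus and the order is b – r – ts.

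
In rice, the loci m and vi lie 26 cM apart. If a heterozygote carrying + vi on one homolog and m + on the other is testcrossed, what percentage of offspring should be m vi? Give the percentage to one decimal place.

13.0%

A map distance of 26 cM corresponds to a recombination frequency of 0.260.
The F1 is + vi / m +, so m vi is a recombinant gamete class with expected frequency r/2 = 0.260/2 = 0.1300.
That is 0.1300 = 13.0% of the progeny.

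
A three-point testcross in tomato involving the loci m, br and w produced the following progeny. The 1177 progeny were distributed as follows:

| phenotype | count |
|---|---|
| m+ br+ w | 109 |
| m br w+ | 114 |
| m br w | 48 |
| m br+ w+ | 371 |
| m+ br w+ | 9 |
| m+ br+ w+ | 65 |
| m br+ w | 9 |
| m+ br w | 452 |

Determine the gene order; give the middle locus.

The two most frequent reciprocal classes, m br+ w+ and m+ br w, are the parental types, so the F1 was m br+ w+ / m+ br w.
The two rarest classes, m br+ w and m+ br w+, are the double crossovers. Comparing them with the parentals, only the w allele has switched, so w is the middle locus and the order is br – w – m.

w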